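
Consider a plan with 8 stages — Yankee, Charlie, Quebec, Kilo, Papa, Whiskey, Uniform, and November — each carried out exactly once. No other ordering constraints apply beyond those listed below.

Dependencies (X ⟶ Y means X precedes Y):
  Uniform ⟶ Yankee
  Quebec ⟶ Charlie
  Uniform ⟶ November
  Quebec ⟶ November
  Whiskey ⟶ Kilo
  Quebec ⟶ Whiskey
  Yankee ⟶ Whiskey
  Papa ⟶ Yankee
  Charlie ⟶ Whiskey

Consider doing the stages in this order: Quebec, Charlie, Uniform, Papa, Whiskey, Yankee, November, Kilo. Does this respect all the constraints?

No

In the proposed order, Whiskey appears before Yankee.
That contradicts the constraint that Yankee must precede Whiskey.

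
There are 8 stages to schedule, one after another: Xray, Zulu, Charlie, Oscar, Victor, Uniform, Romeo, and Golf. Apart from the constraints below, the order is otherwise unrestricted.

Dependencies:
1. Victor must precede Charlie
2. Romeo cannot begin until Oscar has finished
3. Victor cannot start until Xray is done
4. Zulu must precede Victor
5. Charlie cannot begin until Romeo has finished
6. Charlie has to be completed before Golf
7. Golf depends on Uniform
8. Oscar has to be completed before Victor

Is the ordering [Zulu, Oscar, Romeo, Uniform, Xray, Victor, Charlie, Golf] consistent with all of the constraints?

Every stated constraint is respected: Zulu sits at position 1, ahead of Victor at position 6, and each of the other listed pairs likewise has the predecessor earlier in the sequence.

Yes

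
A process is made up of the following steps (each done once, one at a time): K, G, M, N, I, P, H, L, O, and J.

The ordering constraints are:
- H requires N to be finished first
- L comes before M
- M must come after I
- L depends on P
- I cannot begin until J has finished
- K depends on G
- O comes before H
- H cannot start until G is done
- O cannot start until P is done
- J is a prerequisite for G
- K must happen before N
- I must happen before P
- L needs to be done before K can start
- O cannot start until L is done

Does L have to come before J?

The constraints actually force J before L (via J → I → P → L), not the other way around.
So L does not have to come before J — it cannot.

No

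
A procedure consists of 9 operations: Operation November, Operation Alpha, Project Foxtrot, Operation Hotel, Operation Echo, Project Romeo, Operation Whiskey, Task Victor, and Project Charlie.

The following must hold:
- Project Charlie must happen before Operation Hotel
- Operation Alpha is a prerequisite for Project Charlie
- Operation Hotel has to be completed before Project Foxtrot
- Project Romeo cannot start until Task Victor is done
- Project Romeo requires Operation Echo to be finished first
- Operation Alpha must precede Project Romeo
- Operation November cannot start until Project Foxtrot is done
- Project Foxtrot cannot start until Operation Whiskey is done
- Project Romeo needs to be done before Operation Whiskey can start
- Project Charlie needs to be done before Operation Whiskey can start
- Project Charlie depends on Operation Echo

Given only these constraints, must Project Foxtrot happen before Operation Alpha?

No

The constraints actually force Operation Alpha before Project Foxtrot (via Operation Alpha → Project Charlie → Operation Hotel → Project Foxtrot), not the other way around.
So Project Foxtrot does not have to come before Operation Alpha — it cannot.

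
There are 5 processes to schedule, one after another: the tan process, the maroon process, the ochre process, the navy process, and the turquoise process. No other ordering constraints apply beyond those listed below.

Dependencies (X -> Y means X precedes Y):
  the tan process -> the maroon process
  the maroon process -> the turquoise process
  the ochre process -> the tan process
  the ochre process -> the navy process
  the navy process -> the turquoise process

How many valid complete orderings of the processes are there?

3

Only the ochre process has no prerequisites, so it must go first.
Systematically extending each partial ordering one process at a time and counting, there are 3 complete orderings.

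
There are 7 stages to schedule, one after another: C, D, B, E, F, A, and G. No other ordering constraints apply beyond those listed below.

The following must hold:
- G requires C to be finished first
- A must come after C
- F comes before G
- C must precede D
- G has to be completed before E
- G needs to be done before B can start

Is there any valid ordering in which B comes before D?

Yes

The constraints leave B and D unordered relative to each other; nothing requires D earlier.
So a valid ordering placing B earlier than D exists.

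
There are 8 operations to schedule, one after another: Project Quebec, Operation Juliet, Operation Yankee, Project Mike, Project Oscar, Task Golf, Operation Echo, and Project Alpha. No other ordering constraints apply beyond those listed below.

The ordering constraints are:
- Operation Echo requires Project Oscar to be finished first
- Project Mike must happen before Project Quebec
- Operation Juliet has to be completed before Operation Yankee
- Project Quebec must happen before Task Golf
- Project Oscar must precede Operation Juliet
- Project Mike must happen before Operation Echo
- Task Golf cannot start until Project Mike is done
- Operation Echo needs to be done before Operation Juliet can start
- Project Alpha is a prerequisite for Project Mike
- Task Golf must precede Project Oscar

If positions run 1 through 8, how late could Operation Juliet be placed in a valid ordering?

7

Following the constraints forward from Operation Juliet, its only required successor is Operation Yankee.
So at least 1 operation follows Operation Juliet, putting Operation Juliet no later than position 7. That position is achievable by scheduling everything else first.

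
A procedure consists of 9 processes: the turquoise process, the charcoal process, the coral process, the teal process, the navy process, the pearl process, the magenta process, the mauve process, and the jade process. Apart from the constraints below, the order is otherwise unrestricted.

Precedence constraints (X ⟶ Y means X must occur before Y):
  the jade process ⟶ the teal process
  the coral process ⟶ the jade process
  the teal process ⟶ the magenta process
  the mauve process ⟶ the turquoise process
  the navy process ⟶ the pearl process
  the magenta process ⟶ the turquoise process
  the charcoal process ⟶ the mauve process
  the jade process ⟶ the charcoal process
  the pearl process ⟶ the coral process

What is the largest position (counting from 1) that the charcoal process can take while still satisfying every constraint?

7

Following every chain forward from the charcoal process, the processes that must come later are the turquoise process, the mauve process — 2 of them.
So at least 2 processes follow the charcoal process, putting the charcoal process no later than position 7. That position is achievable by scheduling everything else first.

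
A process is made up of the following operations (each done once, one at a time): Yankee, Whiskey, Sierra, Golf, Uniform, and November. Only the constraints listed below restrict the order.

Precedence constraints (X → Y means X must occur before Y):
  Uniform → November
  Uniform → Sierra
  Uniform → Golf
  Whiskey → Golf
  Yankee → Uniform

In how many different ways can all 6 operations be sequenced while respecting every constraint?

The operations with no prerequisites are Yankee, Whiskey; any of them can be placed first.
Enumerating by repeatedly choosing an available operation (one whose prerequisites are all placed) gives 24 distinct complete orderings.

24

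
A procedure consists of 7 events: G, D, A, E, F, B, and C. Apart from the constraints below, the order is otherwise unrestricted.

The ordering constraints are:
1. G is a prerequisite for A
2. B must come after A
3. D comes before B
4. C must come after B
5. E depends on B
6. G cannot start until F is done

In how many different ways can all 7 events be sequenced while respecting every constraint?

8

2 events have no prerequisites (D, F), so any of them could come first.
Counting all ways to extend the partial order to a total order gives 8.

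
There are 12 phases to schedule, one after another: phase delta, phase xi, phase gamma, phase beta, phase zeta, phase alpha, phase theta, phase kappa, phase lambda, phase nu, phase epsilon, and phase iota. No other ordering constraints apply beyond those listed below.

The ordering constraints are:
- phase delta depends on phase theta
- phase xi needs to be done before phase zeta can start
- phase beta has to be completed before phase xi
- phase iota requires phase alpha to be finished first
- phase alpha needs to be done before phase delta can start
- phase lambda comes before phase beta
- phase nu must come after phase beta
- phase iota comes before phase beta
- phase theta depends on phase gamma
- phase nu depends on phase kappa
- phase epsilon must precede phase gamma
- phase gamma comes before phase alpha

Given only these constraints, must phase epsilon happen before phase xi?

There is a constraint chain phase epsilon → phase gamma → phase alpha → phase iota → phase beta → phase xi.
Hence phase epsilon necessarily comes before phase xi.

Yes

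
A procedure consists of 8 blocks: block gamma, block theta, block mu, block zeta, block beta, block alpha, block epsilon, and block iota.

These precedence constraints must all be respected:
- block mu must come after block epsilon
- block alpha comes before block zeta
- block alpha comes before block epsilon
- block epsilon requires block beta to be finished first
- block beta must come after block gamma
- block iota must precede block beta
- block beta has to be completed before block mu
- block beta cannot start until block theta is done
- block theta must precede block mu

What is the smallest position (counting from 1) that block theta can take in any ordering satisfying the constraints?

Nothing is required before block theta; it can be the very first block.

1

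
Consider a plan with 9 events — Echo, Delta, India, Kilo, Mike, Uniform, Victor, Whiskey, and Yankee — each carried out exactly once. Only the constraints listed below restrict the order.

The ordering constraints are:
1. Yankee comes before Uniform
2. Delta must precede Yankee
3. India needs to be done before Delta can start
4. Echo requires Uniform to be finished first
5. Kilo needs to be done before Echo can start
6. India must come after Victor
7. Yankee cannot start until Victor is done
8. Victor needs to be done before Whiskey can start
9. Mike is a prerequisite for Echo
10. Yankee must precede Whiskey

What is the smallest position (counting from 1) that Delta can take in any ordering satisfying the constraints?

3

The events that are forced before Delta, directly or transitively, are India, Victor. That's 2 events.
So at minimum 2 events come before Delta, putting Delta no earlier than position 3. That position is achievable by scheduling exactly those predecessors first.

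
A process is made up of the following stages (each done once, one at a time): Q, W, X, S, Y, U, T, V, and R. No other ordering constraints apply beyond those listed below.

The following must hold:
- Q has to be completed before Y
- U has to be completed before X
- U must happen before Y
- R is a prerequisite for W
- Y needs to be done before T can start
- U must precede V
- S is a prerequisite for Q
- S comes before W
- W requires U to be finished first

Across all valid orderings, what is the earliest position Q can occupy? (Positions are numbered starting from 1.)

2

The only stage forced before Q (directly or transitively) is S.
With 1 mandatory predecessor, the earliest Q can sit is position 1+1 = 2, and placing just that one first achieves it.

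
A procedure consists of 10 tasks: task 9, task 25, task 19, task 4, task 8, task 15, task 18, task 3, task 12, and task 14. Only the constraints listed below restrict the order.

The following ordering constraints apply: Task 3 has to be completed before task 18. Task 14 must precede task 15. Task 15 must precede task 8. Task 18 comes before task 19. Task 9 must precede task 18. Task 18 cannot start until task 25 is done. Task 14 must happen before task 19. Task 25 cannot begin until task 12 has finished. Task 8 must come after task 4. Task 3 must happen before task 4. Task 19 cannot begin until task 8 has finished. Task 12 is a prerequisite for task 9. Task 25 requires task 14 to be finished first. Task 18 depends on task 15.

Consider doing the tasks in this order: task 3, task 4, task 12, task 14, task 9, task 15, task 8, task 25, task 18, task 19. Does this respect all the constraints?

Yes

Going through the constraints one by one, each required predecessor appears earlier in the sequence than its dependent — e.g. task 3 (position 1) is before task 18 (position 9), as required.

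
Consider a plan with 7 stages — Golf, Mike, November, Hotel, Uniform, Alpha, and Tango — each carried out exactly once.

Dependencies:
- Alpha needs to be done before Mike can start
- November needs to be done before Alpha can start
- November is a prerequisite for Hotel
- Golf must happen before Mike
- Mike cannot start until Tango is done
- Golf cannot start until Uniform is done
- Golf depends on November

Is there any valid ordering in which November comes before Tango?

Yes

Nothing in the constraints forces Tango before November — there is no chain from Tango to November.
That means at least one valid schedule has November before Tango.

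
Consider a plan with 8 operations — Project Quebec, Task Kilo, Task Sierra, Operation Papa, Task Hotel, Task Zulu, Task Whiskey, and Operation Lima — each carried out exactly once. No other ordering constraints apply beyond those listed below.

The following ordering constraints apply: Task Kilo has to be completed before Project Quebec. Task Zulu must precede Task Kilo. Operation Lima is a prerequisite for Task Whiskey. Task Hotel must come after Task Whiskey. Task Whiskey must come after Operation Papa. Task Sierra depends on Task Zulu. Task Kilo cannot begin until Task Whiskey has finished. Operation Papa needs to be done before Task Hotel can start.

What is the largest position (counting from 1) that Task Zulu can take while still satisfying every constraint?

Following every chain forward from Task Zulu, the operations that must come later are Project Quebec, Task Kilo, Task Sierra — 3 of them.
With 3 mandatory successors out of 8 operations total, the latest slot for Task Zulu is 8−3 = 5, and it's reachable by doing all non-successors before Task Zulu.

5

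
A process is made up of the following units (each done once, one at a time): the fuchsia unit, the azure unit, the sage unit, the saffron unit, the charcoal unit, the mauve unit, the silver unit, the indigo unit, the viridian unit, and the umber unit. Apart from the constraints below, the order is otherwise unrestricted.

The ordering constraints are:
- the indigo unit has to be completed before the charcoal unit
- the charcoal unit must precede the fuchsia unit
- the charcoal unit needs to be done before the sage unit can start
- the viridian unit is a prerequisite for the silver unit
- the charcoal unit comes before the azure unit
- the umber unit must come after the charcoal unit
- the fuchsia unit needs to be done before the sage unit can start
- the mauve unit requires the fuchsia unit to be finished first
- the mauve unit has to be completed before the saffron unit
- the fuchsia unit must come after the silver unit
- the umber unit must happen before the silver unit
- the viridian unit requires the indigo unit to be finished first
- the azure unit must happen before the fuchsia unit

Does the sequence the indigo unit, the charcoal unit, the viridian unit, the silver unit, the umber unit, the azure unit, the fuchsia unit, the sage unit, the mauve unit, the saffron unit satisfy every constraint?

Here the umber unit comes after the silver unit.
Since the umber unit is required before the silver unit, the ordering is invalid.

No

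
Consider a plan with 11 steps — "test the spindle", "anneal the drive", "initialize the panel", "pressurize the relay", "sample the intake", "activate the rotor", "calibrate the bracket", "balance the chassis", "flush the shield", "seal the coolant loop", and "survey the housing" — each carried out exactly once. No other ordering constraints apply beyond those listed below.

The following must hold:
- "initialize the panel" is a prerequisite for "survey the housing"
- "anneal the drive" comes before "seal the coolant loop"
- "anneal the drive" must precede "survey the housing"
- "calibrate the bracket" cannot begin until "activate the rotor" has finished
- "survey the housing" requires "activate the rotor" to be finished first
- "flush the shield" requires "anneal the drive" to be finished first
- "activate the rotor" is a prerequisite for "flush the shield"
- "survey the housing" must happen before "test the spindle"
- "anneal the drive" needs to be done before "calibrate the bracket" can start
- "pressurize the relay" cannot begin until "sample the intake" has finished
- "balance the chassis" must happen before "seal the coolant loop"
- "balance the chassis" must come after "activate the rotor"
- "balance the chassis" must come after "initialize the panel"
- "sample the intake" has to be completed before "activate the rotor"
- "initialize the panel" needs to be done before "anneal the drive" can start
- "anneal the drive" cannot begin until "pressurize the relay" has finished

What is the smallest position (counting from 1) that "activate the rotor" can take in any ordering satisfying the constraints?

Working backwards through the constraints from "activate the rotor", its only required predecessor is "sample the intake".
With 1 mandatory predecessor, the earliest "activate the rotor" can sit is position 1+1 = 2, and placing just that one first achieves it.

2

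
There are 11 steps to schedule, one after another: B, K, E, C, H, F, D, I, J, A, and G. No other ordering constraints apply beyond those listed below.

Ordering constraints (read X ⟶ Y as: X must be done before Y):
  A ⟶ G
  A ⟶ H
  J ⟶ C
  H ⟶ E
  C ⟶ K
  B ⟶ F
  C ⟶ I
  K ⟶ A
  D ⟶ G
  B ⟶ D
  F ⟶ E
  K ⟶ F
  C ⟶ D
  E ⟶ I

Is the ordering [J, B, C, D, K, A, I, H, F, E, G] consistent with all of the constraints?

No

The sequence places I ahead of E.
Since E is required before I, the ordering is invalid.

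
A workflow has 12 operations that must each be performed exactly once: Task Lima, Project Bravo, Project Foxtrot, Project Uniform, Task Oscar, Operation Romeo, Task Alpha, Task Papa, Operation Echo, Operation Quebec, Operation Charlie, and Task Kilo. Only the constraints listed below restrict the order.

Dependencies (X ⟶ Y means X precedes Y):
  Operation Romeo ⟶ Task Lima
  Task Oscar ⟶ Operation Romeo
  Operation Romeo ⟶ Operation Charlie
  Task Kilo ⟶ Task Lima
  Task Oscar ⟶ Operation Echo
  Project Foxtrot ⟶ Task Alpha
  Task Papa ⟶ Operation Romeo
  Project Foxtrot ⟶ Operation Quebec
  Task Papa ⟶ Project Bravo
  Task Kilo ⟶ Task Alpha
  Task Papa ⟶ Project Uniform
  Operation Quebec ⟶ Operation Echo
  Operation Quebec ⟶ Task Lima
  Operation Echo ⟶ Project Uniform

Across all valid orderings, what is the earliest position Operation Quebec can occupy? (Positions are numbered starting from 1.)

2

The only operation forced before Operation Quebec (directly or transitively) is Project Foxtrot.
With 1 mandatory predecessor, the earliest Operation Quebec can sit is position 1+1 = 2, and placing just that one first achieves it.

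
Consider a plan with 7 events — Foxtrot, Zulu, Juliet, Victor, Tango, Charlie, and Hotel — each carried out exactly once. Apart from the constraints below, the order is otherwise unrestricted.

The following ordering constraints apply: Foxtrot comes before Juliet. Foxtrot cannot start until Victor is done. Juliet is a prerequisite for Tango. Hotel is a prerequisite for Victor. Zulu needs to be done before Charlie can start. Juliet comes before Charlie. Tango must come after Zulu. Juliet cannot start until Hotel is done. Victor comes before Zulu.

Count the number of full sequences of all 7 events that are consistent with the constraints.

Only Hotel has no prerequisites, so it must go first.
Enumerating by repeatedly choosing an available event (one whose prerequisites are all placed) gives 6 distinct complete orderings.

6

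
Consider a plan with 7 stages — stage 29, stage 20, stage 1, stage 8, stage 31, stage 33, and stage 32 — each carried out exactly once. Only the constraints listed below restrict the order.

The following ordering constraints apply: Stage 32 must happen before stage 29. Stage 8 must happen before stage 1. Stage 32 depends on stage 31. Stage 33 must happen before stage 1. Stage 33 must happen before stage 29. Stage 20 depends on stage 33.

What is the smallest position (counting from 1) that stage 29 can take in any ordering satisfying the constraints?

Working backwards through the constraints from stage 29, its full set of required predecessors is stage 31, stage 33, stage 32 — 3 of them.
So at minimum 3 stages come before stage 29, putting stage 29 no earlier than position 4. That position is achievable by scheduling exactly those predecessors first.

4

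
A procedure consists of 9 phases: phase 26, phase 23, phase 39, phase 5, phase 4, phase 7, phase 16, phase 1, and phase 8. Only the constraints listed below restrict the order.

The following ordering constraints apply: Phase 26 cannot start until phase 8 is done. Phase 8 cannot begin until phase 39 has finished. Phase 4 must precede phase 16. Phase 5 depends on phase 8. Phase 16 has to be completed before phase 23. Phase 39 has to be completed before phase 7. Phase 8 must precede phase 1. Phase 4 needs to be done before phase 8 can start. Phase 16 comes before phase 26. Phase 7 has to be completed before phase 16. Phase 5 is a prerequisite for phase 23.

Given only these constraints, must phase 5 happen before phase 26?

No

No chain of constraints connects phase 5 to phase 26 in either direction.
So phase 5 can come before phase 26 or after — it is not forced.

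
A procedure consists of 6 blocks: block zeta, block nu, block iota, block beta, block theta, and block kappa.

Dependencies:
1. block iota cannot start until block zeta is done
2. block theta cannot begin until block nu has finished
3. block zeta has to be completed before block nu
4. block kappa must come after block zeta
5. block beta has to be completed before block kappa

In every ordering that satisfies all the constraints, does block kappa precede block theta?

No

Block kappa and block theta are not related by any chain of constraints.
So block kappa can come before block theta or after — it is not forced.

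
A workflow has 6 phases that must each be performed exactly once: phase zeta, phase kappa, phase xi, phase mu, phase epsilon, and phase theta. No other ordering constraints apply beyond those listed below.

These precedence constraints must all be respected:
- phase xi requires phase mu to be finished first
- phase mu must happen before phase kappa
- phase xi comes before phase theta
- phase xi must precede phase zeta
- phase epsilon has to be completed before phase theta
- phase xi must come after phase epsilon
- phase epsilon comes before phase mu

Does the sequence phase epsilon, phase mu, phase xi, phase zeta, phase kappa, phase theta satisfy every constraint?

Checking each listed constraint against this order: for instance, phase epsilon is in position 1 and phase theta in position 6, so that constraint holds — and the remaining constraints check out the same way.

Yes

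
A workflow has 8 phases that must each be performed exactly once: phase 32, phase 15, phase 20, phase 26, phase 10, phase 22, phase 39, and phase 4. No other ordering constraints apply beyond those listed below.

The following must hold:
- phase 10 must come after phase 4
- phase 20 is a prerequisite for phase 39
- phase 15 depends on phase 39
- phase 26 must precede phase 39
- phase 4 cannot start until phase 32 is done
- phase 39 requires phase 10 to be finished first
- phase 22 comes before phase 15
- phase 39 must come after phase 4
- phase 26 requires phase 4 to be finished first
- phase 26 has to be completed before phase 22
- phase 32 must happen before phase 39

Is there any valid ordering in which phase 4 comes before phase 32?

No

Following phase 32 → phase 4, phase 32 must precede phase 4 in every valid ordering.
So no valid ordering can have phase 4 before phase 32.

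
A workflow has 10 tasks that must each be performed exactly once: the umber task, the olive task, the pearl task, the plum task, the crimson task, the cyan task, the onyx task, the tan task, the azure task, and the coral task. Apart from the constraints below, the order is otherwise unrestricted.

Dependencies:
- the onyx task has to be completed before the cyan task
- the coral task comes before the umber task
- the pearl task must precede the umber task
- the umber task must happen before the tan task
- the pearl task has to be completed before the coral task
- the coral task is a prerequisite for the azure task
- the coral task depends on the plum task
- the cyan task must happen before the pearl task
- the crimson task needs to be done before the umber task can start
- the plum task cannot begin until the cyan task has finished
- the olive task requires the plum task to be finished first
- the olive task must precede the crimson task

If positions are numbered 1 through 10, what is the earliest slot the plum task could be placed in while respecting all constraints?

3

Working backwards through the constraints from the plum task, its full set of required predecessors is the cyan task, the onyx task — 2 of them.
With 2 mandatory predecessors, the earliest the plum task can sit is position 2+1 = 3, and placing just those 2 first achieves it.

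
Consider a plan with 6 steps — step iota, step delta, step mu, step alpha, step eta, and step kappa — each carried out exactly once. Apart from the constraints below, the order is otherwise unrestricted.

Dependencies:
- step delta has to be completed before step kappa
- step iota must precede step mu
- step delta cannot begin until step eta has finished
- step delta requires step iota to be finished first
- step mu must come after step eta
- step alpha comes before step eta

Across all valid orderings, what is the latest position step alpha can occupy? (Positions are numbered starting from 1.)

The steps that are forced after step alpha, directly or by a chain of constraints, are step delta, step mu, step eta, step kappa. That's 4 steps.
With 4 mandatory successors out of 6 steps total, the latest slot for step alpha is 6−4 = 2, and it's reachable by doing all non-successors before step alpha.

2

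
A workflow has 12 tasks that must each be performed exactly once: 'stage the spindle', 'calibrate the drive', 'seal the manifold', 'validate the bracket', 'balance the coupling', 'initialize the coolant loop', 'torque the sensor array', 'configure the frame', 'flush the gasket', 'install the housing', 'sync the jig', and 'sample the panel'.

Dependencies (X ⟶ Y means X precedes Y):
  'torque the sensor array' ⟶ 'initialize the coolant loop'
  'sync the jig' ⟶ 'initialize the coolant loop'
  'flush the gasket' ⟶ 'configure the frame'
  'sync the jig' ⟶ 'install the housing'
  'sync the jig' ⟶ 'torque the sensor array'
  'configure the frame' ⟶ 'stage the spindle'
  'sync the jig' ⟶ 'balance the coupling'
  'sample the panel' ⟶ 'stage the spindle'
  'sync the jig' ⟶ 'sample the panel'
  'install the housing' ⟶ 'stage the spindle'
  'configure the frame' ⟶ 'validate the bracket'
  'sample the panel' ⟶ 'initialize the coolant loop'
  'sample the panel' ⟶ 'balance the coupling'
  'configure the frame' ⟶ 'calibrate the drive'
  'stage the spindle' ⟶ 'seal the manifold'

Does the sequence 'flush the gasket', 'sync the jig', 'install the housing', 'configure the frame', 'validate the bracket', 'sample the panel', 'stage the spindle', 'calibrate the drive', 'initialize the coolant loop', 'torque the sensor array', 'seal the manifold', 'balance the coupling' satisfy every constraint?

Here 'torque the sensor array' comes after 'initialize the coolant loop'.
But one of the constraints requires 'torque the sensor array' before 'initialize the coolant loop', so this ordering violates it.

No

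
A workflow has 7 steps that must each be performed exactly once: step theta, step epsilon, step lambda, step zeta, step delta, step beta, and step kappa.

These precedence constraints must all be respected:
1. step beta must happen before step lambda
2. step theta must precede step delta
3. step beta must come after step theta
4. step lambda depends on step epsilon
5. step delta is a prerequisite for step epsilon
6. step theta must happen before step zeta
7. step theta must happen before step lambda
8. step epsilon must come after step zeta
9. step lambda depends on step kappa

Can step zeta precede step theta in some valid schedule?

Following step theta → step zeta, step theta must precede step zeta in every valid ordering.
So no valid ordering can have step zeta before step theta.

No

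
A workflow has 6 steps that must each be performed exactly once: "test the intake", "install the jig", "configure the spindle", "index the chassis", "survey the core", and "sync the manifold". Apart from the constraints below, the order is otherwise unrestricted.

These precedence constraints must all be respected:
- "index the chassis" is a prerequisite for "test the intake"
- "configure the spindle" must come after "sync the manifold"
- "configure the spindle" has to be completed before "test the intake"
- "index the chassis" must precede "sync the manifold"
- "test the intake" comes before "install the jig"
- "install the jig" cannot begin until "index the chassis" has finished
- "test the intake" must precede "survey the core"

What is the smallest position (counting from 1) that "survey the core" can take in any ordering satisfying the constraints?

The steps that are forced before "survey the core", directly or transitively, are "test the intake", "configure the spindle", "index the chassis", "sync the manifold". That's 4 steps.
So at minimum 4 steps come before "survey the core", putting "survey the core" no earlier than position 5. That position is achievable by scheduling exactly those predecessors first.

5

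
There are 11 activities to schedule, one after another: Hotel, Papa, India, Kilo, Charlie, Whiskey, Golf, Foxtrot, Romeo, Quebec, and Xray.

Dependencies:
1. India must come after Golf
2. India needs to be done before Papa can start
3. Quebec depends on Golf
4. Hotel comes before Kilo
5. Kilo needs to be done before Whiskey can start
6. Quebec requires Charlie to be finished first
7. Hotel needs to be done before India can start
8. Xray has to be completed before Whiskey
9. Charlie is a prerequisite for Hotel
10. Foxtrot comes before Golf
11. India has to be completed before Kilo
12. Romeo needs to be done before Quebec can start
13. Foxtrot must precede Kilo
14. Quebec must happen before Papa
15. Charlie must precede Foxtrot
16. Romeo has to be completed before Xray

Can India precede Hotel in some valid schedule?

The constraints give a chain Hotel → India, which forces Hotel before India.
So no valid ordering can have India before Hotel.

No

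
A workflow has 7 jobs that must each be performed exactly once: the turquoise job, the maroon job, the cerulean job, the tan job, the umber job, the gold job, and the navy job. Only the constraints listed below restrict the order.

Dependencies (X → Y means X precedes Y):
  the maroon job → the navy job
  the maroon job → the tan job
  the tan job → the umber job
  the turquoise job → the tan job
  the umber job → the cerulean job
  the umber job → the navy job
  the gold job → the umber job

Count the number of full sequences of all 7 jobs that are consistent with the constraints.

3 jobs have no prerequisites (the turquoise job, the maroon job, the gold job), so any of them could come first.
Enumerating by repeatedly choosing an available job (one whose prerequisites are all placed) gives 16 distinct complete orderings.

16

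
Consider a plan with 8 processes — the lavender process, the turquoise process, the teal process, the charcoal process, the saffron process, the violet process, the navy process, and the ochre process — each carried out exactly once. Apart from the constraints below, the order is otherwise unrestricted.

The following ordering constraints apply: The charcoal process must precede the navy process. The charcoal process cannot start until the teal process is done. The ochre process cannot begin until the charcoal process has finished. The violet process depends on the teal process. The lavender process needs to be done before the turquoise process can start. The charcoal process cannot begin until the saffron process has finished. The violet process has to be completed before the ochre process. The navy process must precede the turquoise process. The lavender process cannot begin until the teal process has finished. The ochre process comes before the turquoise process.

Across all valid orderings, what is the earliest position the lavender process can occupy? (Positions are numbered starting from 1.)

2

Working backwards through the constraints from the lavender process, its only required predecessor is the teal process.
With 1 mandatory predecessor, the earliest the lavender process can sit is position 1+1 = 2, and placing just that one first achieves it.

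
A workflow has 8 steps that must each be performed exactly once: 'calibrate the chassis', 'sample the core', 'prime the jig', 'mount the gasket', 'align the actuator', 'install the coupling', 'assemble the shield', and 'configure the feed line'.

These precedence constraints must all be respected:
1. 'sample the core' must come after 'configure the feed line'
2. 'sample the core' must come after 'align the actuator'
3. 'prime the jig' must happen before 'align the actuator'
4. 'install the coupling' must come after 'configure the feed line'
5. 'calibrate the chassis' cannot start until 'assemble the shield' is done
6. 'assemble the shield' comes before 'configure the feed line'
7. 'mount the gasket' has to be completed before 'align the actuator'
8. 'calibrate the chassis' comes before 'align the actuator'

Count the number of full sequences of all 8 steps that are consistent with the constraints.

3 steps have no prerequisites ('prime the jig', 'mount the gasket', 'assemble the shield'), so any of them could come first.
Enumerating by repeatedly choosing an available step (one whose prerequisites are all placed) gives 194 distinct complete orderings.

194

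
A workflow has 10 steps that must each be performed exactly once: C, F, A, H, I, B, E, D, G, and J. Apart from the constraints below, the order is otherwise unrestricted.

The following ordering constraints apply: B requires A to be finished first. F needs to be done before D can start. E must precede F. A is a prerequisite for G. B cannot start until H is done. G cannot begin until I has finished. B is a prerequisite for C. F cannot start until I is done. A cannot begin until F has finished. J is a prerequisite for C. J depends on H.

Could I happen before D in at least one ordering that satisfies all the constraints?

Yes

Every valid ordering already has I before D (the constraints require it), so in particular at least one does.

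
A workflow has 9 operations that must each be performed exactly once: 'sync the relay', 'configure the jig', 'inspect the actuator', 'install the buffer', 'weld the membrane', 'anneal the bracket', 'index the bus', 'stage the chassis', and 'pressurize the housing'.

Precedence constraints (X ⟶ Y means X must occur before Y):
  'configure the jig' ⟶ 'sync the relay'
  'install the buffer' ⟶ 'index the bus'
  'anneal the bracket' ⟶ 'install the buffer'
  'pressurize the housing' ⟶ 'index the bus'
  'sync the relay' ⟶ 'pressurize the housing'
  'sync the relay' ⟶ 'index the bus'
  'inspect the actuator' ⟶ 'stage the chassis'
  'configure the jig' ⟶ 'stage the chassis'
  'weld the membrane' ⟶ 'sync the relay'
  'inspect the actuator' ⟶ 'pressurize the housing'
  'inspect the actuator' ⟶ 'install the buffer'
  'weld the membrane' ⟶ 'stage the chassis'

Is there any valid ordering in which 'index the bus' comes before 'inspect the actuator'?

No

The constraints give a chain 'inspect the actuator' → 'pressurize the housing' → 'index the bus', which forces 'inspect the actuator' before 'index the bus'.
Hence 'index the bus' can never be scheduled before 'inspect the actuator'.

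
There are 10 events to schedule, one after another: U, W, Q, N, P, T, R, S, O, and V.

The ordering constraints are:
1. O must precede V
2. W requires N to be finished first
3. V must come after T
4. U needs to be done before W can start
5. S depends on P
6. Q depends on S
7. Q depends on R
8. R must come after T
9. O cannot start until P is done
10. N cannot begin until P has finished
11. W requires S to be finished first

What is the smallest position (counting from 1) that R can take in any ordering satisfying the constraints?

2

The only event forced before R (directly or transitively) is T.
With 1 mandatory predecessor, the earliest R can sit is position 1+1 = 2, and placing just that one first achieves it.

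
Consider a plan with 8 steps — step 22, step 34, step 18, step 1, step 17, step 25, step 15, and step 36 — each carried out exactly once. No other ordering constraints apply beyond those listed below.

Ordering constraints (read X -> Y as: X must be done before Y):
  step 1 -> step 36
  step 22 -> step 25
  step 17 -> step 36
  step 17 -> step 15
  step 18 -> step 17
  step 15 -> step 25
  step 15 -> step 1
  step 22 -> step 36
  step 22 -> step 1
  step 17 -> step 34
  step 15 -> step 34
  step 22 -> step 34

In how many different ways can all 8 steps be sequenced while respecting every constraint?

2 steps have no prerequisites (step 22, step 18), so any of them could come first.
Counting all ways to extend the partial order to a total order gives 48.

48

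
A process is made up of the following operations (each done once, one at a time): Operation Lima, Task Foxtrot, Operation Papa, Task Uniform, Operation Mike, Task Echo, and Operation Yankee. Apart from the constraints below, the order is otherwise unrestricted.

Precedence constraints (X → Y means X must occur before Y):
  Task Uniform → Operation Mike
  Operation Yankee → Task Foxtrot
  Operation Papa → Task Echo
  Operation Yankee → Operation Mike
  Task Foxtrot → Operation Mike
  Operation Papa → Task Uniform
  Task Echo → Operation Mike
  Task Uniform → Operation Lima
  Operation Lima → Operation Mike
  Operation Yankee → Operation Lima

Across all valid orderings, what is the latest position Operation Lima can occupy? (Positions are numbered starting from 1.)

The only operation forced after Operation Lima (directly or by a chain) is Operation Mike.
With 1 mandatory successor out of 7 operations total, the latest slot for Operation Lima is 7−1 = 6, and it's reachable by doing all non-successors before Operation Lima.

6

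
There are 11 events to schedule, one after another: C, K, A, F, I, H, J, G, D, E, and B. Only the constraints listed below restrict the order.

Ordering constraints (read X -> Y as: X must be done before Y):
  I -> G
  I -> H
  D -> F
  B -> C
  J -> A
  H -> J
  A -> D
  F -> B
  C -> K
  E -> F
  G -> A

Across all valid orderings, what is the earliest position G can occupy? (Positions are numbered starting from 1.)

2

The only event forced before G (directly or transitively) is I.
So at minimum 1 event comes before G, putting G no earlier than position 2. That position is achievable by scheduling exactly that predecessor first.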